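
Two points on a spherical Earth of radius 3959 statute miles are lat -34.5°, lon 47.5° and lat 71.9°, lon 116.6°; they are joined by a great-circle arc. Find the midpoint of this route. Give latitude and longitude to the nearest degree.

From cos δ = sin φ₁ sin φ₂ + cos φ₁ cos φ₂ cos Δλ, the central angle is δ ≈ 2.034 rad (116.6°).
Interpolate at f = 1/2 with slerp weights a = sin((1−f)δ)/sin δ ≈ 0.951, b = sin(fδ)/sin δ ≈ 0.951.
p = a·p₁ + b·p₂ ≈ (0.397, 0.842, 0.365); φ = arcsin(p_z) ≈ 21.42°, λ = atan2(p_y, p_x) ≈ 64.75°.

≈ lat 21°, lon 65°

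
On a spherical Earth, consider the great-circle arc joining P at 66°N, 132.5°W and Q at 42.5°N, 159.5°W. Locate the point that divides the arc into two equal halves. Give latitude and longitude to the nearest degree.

From cos δ = sin φ₁ sin φ₂ + cos φ₁ cos φ₂ cos Δλ, the central angle is δ ≈ 0.486 rad (27.8°).
Interpolate at f = 1/2 with slerp weights a = sin((1−f)δ)/sin δ ≈ 0.515, b = sin(fδ)/sin δ ≈ 0.515.
p = a·p₁ + b·p₂ ≈ (-0.497, -0.287, 0.819); φ = arcsin(p_z) ≈ 54.94°, λ = atan2(p_y, p_x) ≈ -149.97°.

≈ 55°N, 150°W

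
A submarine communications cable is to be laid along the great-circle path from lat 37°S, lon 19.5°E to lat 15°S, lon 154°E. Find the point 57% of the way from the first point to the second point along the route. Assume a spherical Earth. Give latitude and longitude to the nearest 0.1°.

Write both endpoints as unit vectors p₁, p₂ with components (cos φ cos λ, cos φ sin λ, sin φ).
The central angle between the endpoints is δ = arccos(p₁·p₂) ≈ 1.966 rad (112.6°).
Interpolate at f = 0.57 with slerp weights a = sin((1−f)δ)/sin δ ≈ 0.811, b = sin(fδ)/sin δ ≈ 0.976.
p = a·p₁ + b·p₂ ≈ (-0.237, 0.629, -0.740); φ = arcsin(p_z) ≈ -47.76°, λ = atan2(p_y, p_x) ≈ 110.61°.

≈ lat 47.8°S, lon 110.6°E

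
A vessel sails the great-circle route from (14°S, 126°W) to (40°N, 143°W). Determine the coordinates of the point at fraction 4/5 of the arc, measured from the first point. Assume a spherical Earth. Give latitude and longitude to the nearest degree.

≈ (29°N, 139°W)

Write both endpoints as unit vectors p₁, p₂ with components (cos φ cos λ, cos φ sin λ, sin φ).
The central angle between the endpoints is δ = arccos(p₁·p₂) ≈ 0.982 rad (56.3°).
Interpolate at f = 4/5 with slerp weights a = sin((1−f)δ)/sin δ ≈ 0.235, b = sin(fδ)/sin δ ≈ 0.850.
p = a·p₁ + b·p₂ ≈ (-0.654, -0.576, 0.490); φ = arcsin(p_z) ≈ 29.33°, λ = atan2(p_y, p_x) ≈ -138.62°.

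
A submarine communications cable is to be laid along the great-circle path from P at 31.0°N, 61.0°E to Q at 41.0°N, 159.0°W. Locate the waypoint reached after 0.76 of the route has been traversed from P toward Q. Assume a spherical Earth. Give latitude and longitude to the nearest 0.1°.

From cos δ = sin φ₁ sin φ₂ + cos φ₁ cos φ₂ cos Δλ, the central angle is δ ≈ 1.729 rad (99.1°).
Interpolate at f = 0.76 with slerp weights a = sin((1−f)δ)/sin δ ≈ 0.408, b = sin(fδ)/sin δ ≈ 0.979.
p = a·p₁ + b·p₂ ≈ (-0.520, 0.041, 0.853); φ = arcsin(p_z) ≈ 58.53°, λ = atan2(p_y, p_x) ≈ 175.48°.

≈ 58.5°N, 175.5°E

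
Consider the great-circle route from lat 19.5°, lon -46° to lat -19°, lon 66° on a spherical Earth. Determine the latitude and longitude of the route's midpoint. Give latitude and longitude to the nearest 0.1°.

≈ lat 0.4°, lon 10.1°

Convert each endpoint to a unit vector on the sphere (x = cos φ cos λ, y = cos φ sin λ, z = sin φ).
The central angle between the endpoints is δ = arccos(p₁·p₂) ≈ 2.029 rad (116.3°).
Interpolate at f = 1/2 with slerp weights a = sin((1−f)δ)/sin δ ≈ 0.947, b = sin(fδ)/sin δ ≈ 0.947.
p = a·p₁ + b·p₂ ≈ (0.984, 0.176, 0.008); φ = arcsin(p_z) ≈ 0.45°, λ = atan2(p_y, p_x) ≈ 10.13°.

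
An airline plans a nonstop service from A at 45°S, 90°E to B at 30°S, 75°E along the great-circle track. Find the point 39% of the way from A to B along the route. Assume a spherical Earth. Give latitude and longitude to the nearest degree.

≈ 39°S, 83°E

The haversine formula gives a central angle δ ≈ 0.333 rad (19.1°) between the endpoints.
Interpolate at f = 0.39 with slerp weights a = sin((1−f)δ)/sin δ ≈ 0.617, b = sin(fδ)/sin δ ≈ 0.396.
p = a·p₁ + b·p₂ ≈ (0.089, 0.768, -0.634); φ = arcsin(p_z) ≈ -39.38°, λ = atan2(p_y, p_x) ≈ 83.40°.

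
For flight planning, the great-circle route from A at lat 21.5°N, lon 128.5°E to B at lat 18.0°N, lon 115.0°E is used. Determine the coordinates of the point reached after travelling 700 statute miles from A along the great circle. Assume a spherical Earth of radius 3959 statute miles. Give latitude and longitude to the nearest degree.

From cos δ = sin φ₁ sin φ₂ + cos φ₁ cos φ₂ cos Δλ, the central angle is δ ≈ 0.230 rad (13.2°). The total great-circle distance is δ·R ≈ 0.230 × 3959 ≈ 910 mi, so the target fraction is f = 700/910 ≈ 0.769.
Interpolate at f ≈ 0.769 with slerp weights a = sin((1−f)δ)/sin δ ≈ 0.233, b = sin(fδ)/sin δ ≈ 0.772.
p = a·p₁ + b·p₂ ≈ (-0.445, 0.835, 0.324); φ = arcsin(p_z) ≈ 18.90°, λ = atan2(p_y, p_x) ≈ 118.07°.

≈ lat 19°N, lon 118°E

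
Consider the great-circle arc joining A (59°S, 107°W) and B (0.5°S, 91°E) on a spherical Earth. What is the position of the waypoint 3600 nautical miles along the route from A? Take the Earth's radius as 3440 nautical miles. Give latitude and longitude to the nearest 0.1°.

Convert each endpoint to a unit vector on the sphere (x = cos φ cos λ, y = cos φ sin λ, z = sin φ).
The central angle between the endpoints is δ = arccos(p₁·p₂) ≈ 2.074 rad (118.8°). The total great-circle distance is δ·R ≈ 2.074 × 3440 ≈ 7135 nmi, so the target fraction is f = 3600/7135 ≈ 0.505.
Interpolate at f ≈ 0.505 with slerp weights a = sin((1−f)δ)/sin δ ≈ 0.977, b = sin(fδ)/sin δ ≈ 0.988.
p = a·p₁ + b·p₂ ≈ (-0.164, 0.507, -0.846); φ = arcsin(p_z) ≈ -57.81°, λ = atan2(p_y, p_x) ≈ 107.98°.

≈ (57.8°S, 108.0°E)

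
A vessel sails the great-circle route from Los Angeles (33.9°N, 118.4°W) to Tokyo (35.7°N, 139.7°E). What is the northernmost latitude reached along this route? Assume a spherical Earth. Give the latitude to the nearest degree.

≈ 48°N

The great circle lies in the plane with unit normal n̂ = (p₁ × p₂)/|p₁ × p₂|.
Here n̂_z ≈ -0.671; the vertex latitude is φ_max = arccos|n̂_z| ≈ 47.8°.
Check via Clairaut: cos φ_max = |cos φ₁| · sin C = cos(33.9°)·sin(54.0°) ≈ 0.671, again giving ≈ 47.8°.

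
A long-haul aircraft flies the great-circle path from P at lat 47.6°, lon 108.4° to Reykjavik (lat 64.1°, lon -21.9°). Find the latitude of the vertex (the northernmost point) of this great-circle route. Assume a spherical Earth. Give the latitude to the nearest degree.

The great circle lies in the plane with unit normal n̂ = (p₁ × p₂)/|p₁ × p₂|.
Here n̂_z ≈ -0.255; the vertex latitude is φ_max = arccos|n̂_z| ≈ 75.2°.

≈ 75°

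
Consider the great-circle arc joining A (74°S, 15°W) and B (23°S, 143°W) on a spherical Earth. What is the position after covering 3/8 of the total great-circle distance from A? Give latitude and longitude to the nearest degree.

Convert each endpoint to a unit vector on the sphere (x = cos φ cos λ, y = cos φ sin λ, z = sin φ).
The central angle between the endpoints is δ = arccos(p₁·p₂) ≈ 1.350 rad (77.3°).
Interpolate at f = 3/8 with slerp weights a = sin((1−f)δ)/sin δ ≈ 0.766, b = sin(fδ)/sin δ ≈ 0.497.
p = a·p₁ + b·p₂ ≈ (-0.161, -0.330, -0.930); φ = arcsin(p_z) ≈ -68.45°, λ = atan2(p_y, p_x) ≈ -116.08°.

≈ (68°S, 116°W)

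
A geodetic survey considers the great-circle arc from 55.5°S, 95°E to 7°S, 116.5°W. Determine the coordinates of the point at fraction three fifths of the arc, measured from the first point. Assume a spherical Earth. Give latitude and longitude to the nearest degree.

≈ 49°S, 136°W

The haversine formula gives a central angle δ ≈ 1.959 rad (112.3°) between the endpoints.
Interpolate at f = 3/5 with slerp weights a = sin((1−f)δ)/sin δ ≈ 0.763, b = sin(fδ)/sin δ ≈ 0.997.
p = a·p₁ + b·p₂ ≈ (-0.479, -0.455, -0.750); φ = arcsin(p_z) ≈ -48.61°, λ = atan2(p_y, p_x) ≈ -136.46°.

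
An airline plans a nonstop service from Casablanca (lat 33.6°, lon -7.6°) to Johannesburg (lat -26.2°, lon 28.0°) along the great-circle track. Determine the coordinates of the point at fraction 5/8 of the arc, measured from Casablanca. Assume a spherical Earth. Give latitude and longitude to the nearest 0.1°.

≈ lat -3.7°, lon 14.9°

Write both endpoints as unit vectors p₁, p₂ with components (cos φ cos λ, cos φ sin λ, sin φ).
The central angle between the endpoints is δ = arccos(p₁·p₂) ≈ 1.199 rad (68.7°).
Interpolate at f = 5/8 with slerp weights a = sin((1−f)δ)/sin δ ≈ 0.466, b = sin(fδ)/sin δ ≈ 0.731.
p = a·p₁ + b·p₂ ≈ (0.964, 0.257, -0.065); φ = arcsin(p_z) ≈ -3.71°, λ = atan2(p_y, p_x) ≈ 14.90°.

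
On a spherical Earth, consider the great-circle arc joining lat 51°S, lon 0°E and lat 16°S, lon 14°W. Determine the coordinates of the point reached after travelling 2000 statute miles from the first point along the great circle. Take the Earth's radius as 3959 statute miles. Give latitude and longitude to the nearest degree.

The haversine formula gives a central angle δ ≈ 0.642 rad (36.8°) between the endpoints. The total great-circle distance is δ·R ≈ 0.642 × 3959 ≈ 2540 mi, so the target fraction is f = 2000/2540 ≈ 0.787.
Interpolate at f ≈ 0.787 with slerp weights a = sin((1−f)δ)/sin δ ≈ 0.227, b = sin(fδ)/sin δ ≈ 0.809.
p = a·p₁ + b·p₂ ≈ (0.897, -0.188, -0.399); φ = arcsin(p_z) ≈ -23.54°, λ = atan2(p_y, p_x) ≈ -11.84°.

≈ lat 24°S, lon 12°W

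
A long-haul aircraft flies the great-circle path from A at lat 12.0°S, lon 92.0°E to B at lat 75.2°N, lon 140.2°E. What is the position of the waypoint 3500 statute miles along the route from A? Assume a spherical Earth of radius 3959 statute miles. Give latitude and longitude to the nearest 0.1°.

Write both endpoints as unit vectors p₁, p₂ with components (cos φ cos λ, cos φ sin λ, sin φ).
The central angle between the endpoints is δ = arccos(p₁·p₂) ≈ 1.605 rad (92.0°). The total great-circle distance is δ·R ≈ 1.605 × 3959 ≈ 6355 mi, so the target fraction is f = 3500/6355 ≈ 0.551.
Interpolate at f ≈ 0.551 with slerp weights a = sin((1−f)δ)/sin δ ≈ 0.661, b = sin(fδ)/sin δ ≈ 0.774.
p = a·p₁ + b·p₂ ≈ (-0.174, 0.772, 0.611); φ = arcsin(p_z) ≈ 37.64°, λ = atan2(p_y, p_x) ≈ 102.72°.

≈ lat 37.6°N, lon 102.7°E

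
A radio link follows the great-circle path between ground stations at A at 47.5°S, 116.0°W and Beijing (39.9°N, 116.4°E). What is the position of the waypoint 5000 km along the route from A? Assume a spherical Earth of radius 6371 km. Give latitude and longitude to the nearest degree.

Convert each endpoint to a unit vector on the sphere (x = cos φ cos λ, y = cos φ sin λ, z = sin φ).
The central angle between the endpoints is δ = arccos(p₁·p₂) ≈ 2.480 rad (142.1°). The total great-circle distance is δ·R ≈ 2.480 × 6371 ≈ 15802 km, so the target fraction is f = 5000/15802 ≈ 0.316.
Interpolate at f ≈ 0.316 with slerp weights a = sin((1−f)δ)/sin δ ≈ 1.616, b = sin(fδ)/sin δ ≈ 1.151.
p = a·p₁ + b·p₂ ≈ (-0.871, -0.190, -0.453); φ = arcsin(p_z) ≈ -26.94°, λ = atan2(p_y, p_x) ≈ -167.67°.

≈ 27°S, 168°W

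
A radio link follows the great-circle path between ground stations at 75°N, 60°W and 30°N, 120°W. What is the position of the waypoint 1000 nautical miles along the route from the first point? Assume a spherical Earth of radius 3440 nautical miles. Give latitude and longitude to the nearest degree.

Write both endpoints as unit vectors p₁, p₂ with components (cos φ cos λ, cos φ sin λ, sin φ).
The central angle between the endpoints is δ = arccos(p₁·p₂) ≈ 0.933 rad (53.5°). The total great-circle distance is δ·R ≈ 0.933 × 3440 ≈ 3211 nmi, so the target fraction is f = 1000/3211 ≈ 0.311.
Interpolate at f ≈ 0.311 with slerp weights a = sin((1−f)δ)/sin δ ≈ 0.746, b = sin(fδ)/sin δ ≈ 0.357.
p = a·p₁ + b·p₂ ≈ (-0.058, -0.435, 0.899); φ = arcsin(p_z) ≈ 63.99°, λ = atan2(p_y, p_x) ≈ -97.59°.

≈ 64°N, 98°W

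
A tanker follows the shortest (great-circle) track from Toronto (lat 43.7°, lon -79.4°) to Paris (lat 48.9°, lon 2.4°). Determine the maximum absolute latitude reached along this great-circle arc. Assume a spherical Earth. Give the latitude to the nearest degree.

The great circle lies in the plane with unit normal n̂ = (p₁ × p₂)/|p₁ × p₂|.
Here n̂_z ≈ +0.582; the vertex latitude is φ_max = arccos|n̂_z| ≈ 54.4°.
Check via Clairaut: cos φ_max = |cos φ₁| · sin C = cos(43.7°)·sin(53.6°) ≈ 0.582, again giving ≈ 54.4°.

≈ 54°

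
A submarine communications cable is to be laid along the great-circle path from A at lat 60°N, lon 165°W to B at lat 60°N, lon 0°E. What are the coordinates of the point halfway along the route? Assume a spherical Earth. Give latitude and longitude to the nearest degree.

Convert each endpoint to a unit vector on the sphere (x = cos φ cos λ, y = cos φ sin λ, z = sin φ).
The central angle between the endpoints is δ = arccos(p₁·p₂) ≈ 1.037 rad (59.4°).
Interpolate at f = 1/2 with slerp weights a = sin((1−f)δ)/sin δ ≈ 0.576, b = sin(fδ)/sin δ ≈ 0.576.
p = a·p₁ + b·p₂ ≈ (0.010, -0.075, 0.997); φ = arcsin(p_z) ≈ 85.69°, λ = atan2(p_y, p_x) ≈ -82.50°.

≈ lat 86°N, lon 82°W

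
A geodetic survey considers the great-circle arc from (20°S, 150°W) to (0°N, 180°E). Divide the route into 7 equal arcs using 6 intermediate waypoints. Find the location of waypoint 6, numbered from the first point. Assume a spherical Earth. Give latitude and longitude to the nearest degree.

≈ (3°S, 176°W)

Write both endpoints as unit vectors p₁, p₂ with components (cos φ cos λ, cos φ sin λ, sin φ).
The central angle between the endpoints is δ = arccos(p₁·p₂) ≈ 0.620 rad (35.5°).
Interpolate at f = 6/7 with slerp weights a = sin((1−f)δ)/sin δ ≈ 0.152, b = sin(fδ)/sin δ ≈ 0.872.
p = a·p₁ + b·p₂ ≈ (-0.996, -0.072, -0.052); φ = arcsin(p_z) ≈ -2.98°, λ = atan2(p_y, p_x) ≈ -175.89°.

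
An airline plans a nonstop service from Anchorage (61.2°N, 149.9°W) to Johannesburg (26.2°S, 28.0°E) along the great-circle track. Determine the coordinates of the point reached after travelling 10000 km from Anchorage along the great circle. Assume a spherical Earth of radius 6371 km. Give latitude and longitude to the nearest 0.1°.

The haversine formula gives a central angle δ ≈ 2.530 rad (145.0°) between the endpoints. The total great-circle distance is δ·R ≈ 2.530 × 6371 ≈ 16120 km, so the target fraction is f = 10000/16120 ≈ 0.620.
Interpolate at f ≈ 0.620 with slerp weights a = sin((1−f)δ)/sin δ ≈ 1.428, b = sin(fδ)/sin δ ≈ 1.742.
p = a·p₁ + b·p₂ ≈ (0.785, 0.389, 0.482); φ = arcsin(p_z) ≈ 28.82°, λ = atan2(p_y, p_x) ≈ 26.35°.

≈ (28.8°N, 26.4°E)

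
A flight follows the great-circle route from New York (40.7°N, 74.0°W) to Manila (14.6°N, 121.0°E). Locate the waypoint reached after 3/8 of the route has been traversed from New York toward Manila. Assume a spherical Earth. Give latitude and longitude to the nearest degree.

Convert each endpoint to a unit vector on the sphere (x = cos φ cos λ, y = cos φ sin λ, z = sin φ).
The central angle between the endpoints is δ = arccos(p₁·p₂) ≈ 2.146 rad (123.0°).
Interpolate at f = 3/8 with slerp weights a = sin((1−f)δ)/sin δ ≈ 1.161, b = sin(fδ)/sin δ ≈ 0.859.
p = a·p₁ + b·p₂ ≈ (-0.186, -0.133, 0.974); φ = arcsin(p_z) ≈ 76.79°, λ = atan2(p_y, p_x) ≈ -144.32°.

≈ (77°N, 144°W)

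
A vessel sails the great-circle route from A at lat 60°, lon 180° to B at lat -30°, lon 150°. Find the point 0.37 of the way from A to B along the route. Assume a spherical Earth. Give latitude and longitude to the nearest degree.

≈ lat 27°, lon 164°

Convert each endpoint to a unit vector on the sphere (x = cos φ cos λ, y = cos φ sin λ, z = sin φ).
The central angle between the endpoints is δ = arccos(p₁·p₂) ≈ 1.629 rad (93.3°).
Interpolate at f = 0.37 with slerp weights a = sin((1−f)δ)/sin δ ≈ 0.857, b = sin(fδ)/sin δ ≈ 0.568.
p = a·p₁ + b·p₂ ≈ (-0.854, 0.246, 0.458); φ = arcsin(p_z) ≈ 27.26°, λ = atan2(p_y, p_x) ≈ 163.94°.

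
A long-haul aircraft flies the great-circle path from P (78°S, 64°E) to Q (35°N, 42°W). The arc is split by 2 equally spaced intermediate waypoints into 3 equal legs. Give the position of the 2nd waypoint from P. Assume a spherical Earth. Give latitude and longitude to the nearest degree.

From cos δ = sin φ₁ sin φ₂ + cos φ₁ cos φ₂ cos Δλ, the central angle is δ ≈ 2.224 rad (127.4°).
Interpolate at f = 2/3 with slerp weights a = sin((1−f)δ)/sin δ ≈ 0.851, b = sin(fδ)/sin δ ≈ 1.255.
p = a·p₁ + b·p₂ ≈ (0.841, -0.529, -0.112); φ = arcsin(p_z) ≈ -6.45°, λ = atan2(p_y, p_x) ≈ -32.15°.

≈ (6°S, 32°W)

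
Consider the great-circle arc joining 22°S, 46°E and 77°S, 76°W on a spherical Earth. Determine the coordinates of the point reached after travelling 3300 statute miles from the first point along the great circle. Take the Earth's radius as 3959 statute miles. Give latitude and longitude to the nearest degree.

≈ 68°S, 23°E

Convert each endpoint to a unit vector on the sphere (x = cos φ cos λ, y = cos φ sin λ, z = sin φ).
The central angle between the endpoints is δ = arccos(p₁·p₂) ≈ 1.313 rad (75.3°). The total great-circle distance is δ·R ≈ 1.313 × 3959 ≈ 5200 mi, so the target fraction is f = 3300/5200 ≈ 0.635.
Interpolate at f ≈ 0.635 with slerp weights a = sin((1−f)δ)/sin δ ≈ 0.477, b = sin(fδ)/sin δ ≈ 0.766.
p = a·p₁ + b·p₂ ≈ (0.349, 0.151, -0.925); φ = arcsin(p_z) ≈ -67.63°, λ = atan2(p_y, p_x) ≈ 23.43°.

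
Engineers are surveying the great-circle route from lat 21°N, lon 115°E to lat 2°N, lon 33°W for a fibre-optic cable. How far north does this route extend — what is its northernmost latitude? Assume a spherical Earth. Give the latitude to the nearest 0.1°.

The great circle lies in the plane with unit normal n̂ = (p₁ × p₂)/|p₁ × p₂|.
Here n̂_z ≈ -0.788; the vertex latitude is φ_max = arccos|n̂_z| ≈ 38.0°.
Check via Clairaut: cos φ_max = |cos φ₁| · sin C = cos(21.0°)·sin(57.6°) ≈ 0.788, again giving ≈ 38.0°.

≈ 38.0°N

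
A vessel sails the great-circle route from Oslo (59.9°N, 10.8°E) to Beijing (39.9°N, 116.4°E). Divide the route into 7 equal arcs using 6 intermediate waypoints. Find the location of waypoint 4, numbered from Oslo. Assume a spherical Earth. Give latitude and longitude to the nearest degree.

≈ (60°N, 87°E)

Convert each endpoint to a unit vector on the sphere (x = cos φ cos λ, y = cos φ sin λ, z = sin φ).
The central angle between the endpoints is δ = arccos(p₁·p₂) ≈ 1.102 rad (63.2°).
Interpolate at f = 4/7 with slerp weights a = sin((1−f)δ)/sin δ ≈ 0.510, b = sin(fδ)/sin δ ≈ 0.660.
p = a·p₁ + b·p₂ ≈ (0.026, 0.502, 0.865); φ = arcsin(p_z) ≈ 59.85°, λ = atan2(p_y, p_x) ≈ 87.03°.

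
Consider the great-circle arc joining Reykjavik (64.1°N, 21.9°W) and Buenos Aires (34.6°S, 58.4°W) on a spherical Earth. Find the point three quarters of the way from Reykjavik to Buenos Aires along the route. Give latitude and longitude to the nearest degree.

≈ 10°S, 52°W

From cos δ = sin φ₁ sin φ₂ + cos φ₁ cos φ₂ cos Δλ, the central angle is δ ≈ 1.794 rad (102.8°).
Interpolate at f = 3/4 with slerp weights a = sin((1−f)δ)/sin δ ≈ 0.445, b = sin(fδ)/sin δ ≈ 1.000.
p = a·p₁ + b·p₂ ≈ (0.611, -0.773, -0.168); φ = arcsin(p_z) ≈ -9.65°, λ = atan2(p_y, p_x) ≈ -51.67°.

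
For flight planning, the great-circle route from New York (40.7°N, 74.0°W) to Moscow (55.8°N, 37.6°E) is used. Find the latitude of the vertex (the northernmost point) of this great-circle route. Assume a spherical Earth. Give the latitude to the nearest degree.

≈ 65°N

The great circle lies in the plane with unit normal n̂ = (p₁ × p₂)/|p₁ × p₂|.
Here n̂_z ≈ +0.429; the vertex latitude is φ_max = arccos|n̂_z| ≈ 64.6°.
Check via Clairaut: cos φ_max = |cos φ₁| · sin C = cos(40.7°)·sin(34.4°) ≈ 0.429, again giving ≈ 64.6°.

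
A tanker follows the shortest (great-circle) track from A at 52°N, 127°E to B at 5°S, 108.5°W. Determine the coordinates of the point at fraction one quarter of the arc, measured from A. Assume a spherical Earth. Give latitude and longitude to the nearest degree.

From cos δ = sin φ₁ sin φ₂ + cos φ₁ cos φ₂ cos Δλ, the central angle is δ ≈ 2.000 rad (114.6°).
Interpolate at f = 1/4 with slerp weights a = sin((1−f)δ)/sin δ ≈ 1.097, b = sin(fδ)/sin δ ≈ 0.527.
p = a·p₁ + b·p₂ ≈ (-0.573, 0.041, 0.818); φ = arcsin(p_z) ≈ 54.93°, λ = atan2(p_y, p_x) ≈ 175.88°.

≈ 55°N, 176°E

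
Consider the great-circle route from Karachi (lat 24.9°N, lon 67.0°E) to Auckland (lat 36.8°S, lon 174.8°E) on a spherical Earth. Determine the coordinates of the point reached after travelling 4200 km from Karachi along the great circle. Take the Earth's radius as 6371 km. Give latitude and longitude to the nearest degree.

≈ lat 3°N, lon 99°E

Convert each endpoint to a unit vector on the sphere (x = cos φ cos λ, y = cos φ sin λ, z = sin φ).
The central angle between the endpoints is δ = arccos(p₁·p₂) ≈ 2.065 rad (118.3°). The total great-circle distance is δ·R ≈ 2.065 × 6371 ≈ 13155 km, so the target fraction is f = 4200/13155 ≈ 0.319.
Interpolate at f ≈ 0.319 with slerp weights a = sin((1−f)δ)/sin δ ≈ 1.120, b = sin(fδ)/sin δ ≈ 0.696.
p = a·p₁ + b·p₂ ≈ (-0.158, 0.986, 0.055); φ = arcsin(p_z) ≈ 3.15°, λ = atan2(p_y, p_x) ≈ 99.09°.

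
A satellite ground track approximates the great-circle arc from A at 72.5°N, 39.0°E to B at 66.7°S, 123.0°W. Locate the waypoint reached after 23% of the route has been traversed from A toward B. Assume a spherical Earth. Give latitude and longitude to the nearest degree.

≈ 58°N, 62°W

Convert each endpoint to a unit vector on the sphere (x = cos φ cos λ, y = cos φ sin λ, z = sin φ).
The central angle between the endpoints is δ = arccos(p₁·p₂) ≈ 2.994 rad (171.5°).
Interpolate at f = 0.23 with slerp weights a = sin((1−f)δ)/sin δ ≈ 5.032, b = sin(fδ)/sin δ ≈ 4.307.
p = a·p₁ + b·p₂ ≈ (0.248, -0.477, 0.843); φ = arcsin(p_z) ≈ 57.50°, λ = atan2(p_y, p_x) ≈ -62.50°.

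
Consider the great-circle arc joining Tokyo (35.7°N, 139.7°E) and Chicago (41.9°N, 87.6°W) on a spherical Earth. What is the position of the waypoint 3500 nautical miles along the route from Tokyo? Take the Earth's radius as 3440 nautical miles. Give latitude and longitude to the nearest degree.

Write both endpoints as unit vectors p₁, p₂ with components (cos φ cos λ, cos φ sin λ, sin φ).
The central angle between the endpoints is δ = arccos(p₁·p₂) ≈ 1.591 rad (91.2°). The total great-circle distance is δ·R ≈ 1.591 × 3440 ≈ 5473 nmi, so the target fraction is f = 3500/5473 ≈ 0.639.
Interpolate at f ≈ 0.639 with slerp weights a = sin((1−f)δ)/sin δ ≈ 0.543, b = sin(fδ)/sin δ ≈ 0.851.
p = a·p₁ + b·p₂ ≈ (-0.310, -0.348, 0.885); φ = arcsin(p_z) ≈ 62.25°, λ = atan2(p_y, p_x) ≈ -131.68°.

≈ 62°N, 132°W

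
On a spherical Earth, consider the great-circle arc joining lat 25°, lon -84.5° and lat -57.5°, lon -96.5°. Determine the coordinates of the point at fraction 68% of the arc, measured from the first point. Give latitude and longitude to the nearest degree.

≈ lat -31°, lon -91°

From cos δ = sin φ₁ sin φ₂ + cos φ₁ cos φ₂ cos Δλ, the central angle is δ ≈ 1.451 rad (83.1°).
Interpolate at f = 0.68 with slerp weights a = sin((1−f)δ)/sin δ ≈ 0.451, b = sin(fδ)/sin δ ≈ 0.840.
p = a·p₁ + b·p₂ ≈ (-0.012, -0.855, -0.518); φ = arcsin(p_z) ≈ -31.20°, λ = atan2(p_y, p_x) ≈ -90.80°.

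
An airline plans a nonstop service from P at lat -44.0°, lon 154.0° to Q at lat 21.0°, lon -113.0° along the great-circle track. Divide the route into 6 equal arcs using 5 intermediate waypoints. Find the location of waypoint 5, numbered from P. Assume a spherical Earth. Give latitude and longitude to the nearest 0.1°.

Write both endpoints as unit vectors p₁, p₂ with components (cos φ cos λ, cos φ sin λ, sin φ).
The central angle between the endpoints is δ = arccos(p₁·p₂) ≈ 1.859 rad (106.5°).
Interpolate at f = 5/6 with slerp weights a = sin((1−f)δ)/sin δ ≈ 0.318, b = sin(fδ)/sin δ ≈ 1.043.
p = a·p₁ + b·p₂ ≈ (-0.586, -0.796, 0.153); φ = arcsin(p_z) ≈ 8.79°, λ = atan2(p_y, p_x) ≈ -126.36°.

≈ lat 8.8°, lon -126.4°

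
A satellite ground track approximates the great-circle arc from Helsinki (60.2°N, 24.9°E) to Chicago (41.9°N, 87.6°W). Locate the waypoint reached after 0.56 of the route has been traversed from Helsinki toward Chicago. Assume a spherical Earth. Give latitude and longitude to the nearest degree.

Write both endpoints as unit vectors p₁, p₂ with components (cos φ cos λ, cos φ sin λ, sin φ).
The central angle between the endpoints is δ = arccos(p₁·p₂) ≈ 1.117 rad (64.0°).
Interpolate at f = 0.56 with slerp weights a = sin((1−f)δ)/sin δ ≈ 0.525, b = sin(fδ)/sin δ ≈ 0.652.
p = a·p₁ + b·p₂ ≈ (0.257, -0.375, 0.891); φ = arcsin(p_z) ≈ 62.98°, λ = atan2(p_y, p_x) ≈ -55.55°.

≈ 63°N, 56°W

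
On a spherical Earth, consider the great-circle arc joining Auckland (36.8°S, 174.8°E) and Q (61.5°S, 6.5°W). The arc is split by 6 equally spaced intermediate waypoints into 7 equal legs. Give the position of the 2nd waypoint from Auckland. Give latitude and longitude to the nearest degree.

Write both endpoints as unit vectors p₁, p₂ with components (cos φ cos λ, cos φ sin λ, sin φ).
The central angle between the endpoints is δ = arccos(p₁·p₂) ≈ 1.426 rad (81.7°).
Interpolate at f = 2/7 with slerp weights a = sin((1−f)δ)/sin δ ≈ 0.860, b = sin(fδ)/sin δ ≈ 0.400.
p = a·p₁ + b·p₂ ≈ (-0.496, 0.041, -0.867); φ = arcsin(p_z) ≈ -60.14°, λ = atan2(p_y, p_x) ≈ 175.30°.

≈ (60°S, 175°E)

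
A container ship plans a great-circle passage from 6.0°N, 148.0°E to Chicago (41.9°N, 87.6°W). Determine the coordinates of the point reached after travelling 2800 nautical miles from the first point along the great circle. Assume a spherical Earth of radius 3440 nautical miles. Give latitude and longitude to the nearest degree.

≈ 38°N, 175°W

From cos δ = sin φ₁ sin φ₂ + cos φ₁ cos φ₂ cos Δλ, the central angle is δ ≈ 1.927 rad (110.4°). The total great-circle distance is δ·R ≈ 1.927 × 3440 ≈ 6628 nmi, so the target fraction is f = 2800/6628 ≈ 0.422.
Interpolate at f ≈ 0.422 with slerp weights a = sin((1−f)δ)/sin δ ≈ 0.957, b = sin(fδ)/sin δ ≈ 0.776.
p = a·p₁ + b·p₂ ≈ (-0.783, -0.073, 0.618); φ = arcsin(p_z) ≈ 38.17°, λ = atan2(p_y, p_x) ≈ -174.71°.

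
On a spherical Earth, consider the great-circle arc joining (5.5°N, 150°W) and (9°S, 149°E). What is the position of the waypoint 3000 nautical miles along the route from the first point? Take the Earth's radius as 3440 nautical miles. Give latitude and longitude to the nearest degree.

Write both endpoints as unit vectors p₁, p₂ with components (cos φ cos λ, cos φ sin λ, sin φ).
The central angle between the endpoints is δ = arccos(p₁·p₂) ≈ 1.091 rad (62.5°). The total great-circle distance is δ·R ≈ 1.091 × 3440 ≈ 3753 nmi, so the target fraction is f = 3000/3753 ≈ 0.799.
Interpolate at f ≈ 0.799 with slerp weights a = sin((1−f)δ)/sin δ ≈ 0.245, b = sin(fδ)/sin δ ≈ 0.863.
p = a·p₁ + b·p₂ ≈ (-0.942, 0.317, -0.112); φ = arcsin(p_z) ≈ -6.41°, λ = atan2(p_y, p_x) ≈ 161.38°.

≈ (6°S, 161°E)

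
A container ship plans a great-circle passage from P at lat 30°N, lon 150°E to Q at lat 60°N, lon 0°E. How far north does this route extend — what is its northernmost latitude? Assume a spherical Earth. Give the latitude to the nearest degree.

≈ 77°N

The great circle lies in the plane with unit normal n̂ = (p₁ × p₂)/|p₁ × p₂|.
Here n̂_z ≈ -0.217; the vertex latitude is φ_max = arccos|n̂_z| ≈ 77.5°.
Check via Clairaut: cos φ_max = |cos φ₁| · sin C = cos(30.0°)·sin(14.5°) ≈ 0.217, again giving ≈ 77.5°.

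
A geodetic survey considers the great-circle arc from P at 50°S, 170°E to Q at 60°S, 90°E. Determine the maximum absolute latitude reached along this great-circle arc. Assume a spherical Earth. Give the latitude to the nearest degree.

≈ 63°S

The great circle lies in the plane with unit normal n̂ = (p₁ × p₂)/|p₁ × p₂|.
Here n̂_z ≈ -0.456; the vertex latitude is φ_max = arccos|n̂_z| ≈ 62.9°.
Check via Clairaut: cos φ_max = |cos φ₁| · sin C = cos(50.0°)·sin(134.9°) ≈ 0.456, again giving ≈ 62.9°.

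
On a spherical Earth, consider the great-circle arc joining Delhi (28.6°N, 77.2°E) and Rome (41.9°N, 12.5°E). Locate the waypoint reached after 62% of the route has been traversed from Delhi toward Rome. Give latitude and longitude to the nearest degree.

Convert each endpoint to a unit vector on the sphere (x = cos φ cos λ, y = cos φ sin λ, z = sin φ).
The central angle between the endpoints is δ = arccos(p₁·p₂) ≈ 0.929 rad (53.2°).
Interpolate at f = 0.62 with slerp weights a = sin((1−f)δ)/sin δ ≈ 0.432, b = sin(fδ)/sin δ ≈ 0.680.
p = a·p₁ + b·p₂ ≈ (0.578, 0.479, 0.661); φ = arcsin(p_z) ≈ 41.35°, λ = atan2(p_y, p_x) ≈ 39.65°.

≈ (41°N, 40°E)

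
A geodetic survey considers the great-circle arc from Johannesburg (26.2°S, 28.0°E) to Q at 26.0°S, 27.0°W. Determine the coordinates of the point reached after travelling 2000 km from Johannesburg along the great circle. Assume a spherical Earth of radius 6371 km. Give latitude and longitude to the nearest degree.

Write both endpoints as unit vectors p₁, p₂ with components (cos φ cos λ, cos φ sin λ, sin φ).
The central angle between the endpoints is δ = arccos(p₁·p₂) ≈ 0.855 rad (49.0°). The total great-circle distance is δ·R ≈ 0.855 × 6371 ≈ 5448 km, so the target fraction is f = 2000/5448 ≈ 0.367.
Interpolate at f ≈ 0.367 with slerp weights a = sin((1−f)δ)/sin δ ≈ 0.683, b = sin(fδ)/sin δ ≈ 0.409.
p = a·p₁ + b·p₂ ≈ (0.869, 0.121, -0.481); φ = arcsin(p_z) ≈ -28.74°, λ = atan2(p_y, p_x) ≈ 7.91°.

≈ 29°S, 8°E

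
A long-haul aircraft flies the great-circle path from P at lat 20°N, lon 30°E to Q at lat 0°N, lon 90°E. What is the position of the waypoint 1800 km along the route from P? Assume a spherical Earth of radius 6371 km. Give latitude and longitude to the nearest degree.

Convert each endpoint to a unit vector on the sphere (x = cos φ cos λ, y = cos φ sin λ, z = sin φ).
The central angle between the endpoints is δ = arccos(p₁·p₂) ≈ 1.082 rad (62.0°). The total great-circle distance is δ·R ≈ 1.082 × 6371 ≈ 6891 km, so the target fraction is f = 1800/6891 ≈ 0.261.
Interpolate at f ≈ 0.261 with slerp weights a = sin((1−f)δ)/sin δ ≈ 0.812, b = sin(fδ)/sin δ ≈ 0.316.
p = a·p₁ + b·p₂ ≈ (0.661, 0.697, 0.278); φ = arcsin(p_z) ≈ 16.12°, λ = atan2(p_y, p_x) ≈ 46.54°.

≈ lat 16°N, lon 47°E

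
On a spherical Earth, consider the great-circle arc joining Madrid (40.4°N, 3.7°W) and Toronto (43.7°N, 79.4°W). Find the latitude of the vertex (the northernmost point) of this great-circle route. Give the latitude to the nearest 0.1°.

≈ 48.9°N

The great circle lies in the plane with unit normal n̂ = (p₁ × p₂)/|p₁ × p₂|.
Here n̂_z ≈ -0.657; the vertex latitude is φ_max = arccos|n̂_z| ≈ 48.9°.
Check via Clairaut: cos φ_max = |cos φ₁| · sin C = cos(40.4°)·sin(59.6°) ≈ 0.657, again giving ≈ 48.9°.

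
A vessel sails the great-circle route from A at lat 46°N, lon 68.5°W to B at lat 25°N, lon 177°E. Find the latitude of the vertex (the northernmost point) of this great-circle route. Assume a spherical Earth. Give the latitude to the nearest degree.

The great circle lies in the plane with unit normal n̂ = (p₁ × p₂)/|p₁ × p₂|.
Here n̂_z ≈ -0.573; the vertex latitude is φ_max = arccos|n̂_z| ≈ 55.0°.
Check via Clairaut: cos φ_max = |cos φ₁| · sin C = cos(46.0°)·sin(55.6°) ≈ 0.573, again giving ≈ 55.0°.

≈ 55°N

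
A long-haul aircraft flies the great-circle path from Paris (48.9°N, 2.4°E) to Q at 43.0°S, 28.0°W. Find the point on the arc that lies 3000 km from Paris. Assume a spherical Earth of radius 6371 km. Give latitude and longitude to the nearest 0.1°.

≈ 23.2°N, 8.2°W

Convert each endpoint to a unit vector on the sphere (x = cos φ cos λ, y = cos φ sin λ, z = sin φ).
The central angle between the endpoints is δ = arccos(p₁·p₂) ≈ 1.670 rad (95.7°). The total great-circle distance is δ·R ≈ 1.670 × 6371 ≈ 10641 km, so the target fraction is f = 3000/10641 ≈ 0.282.
Interpolate at f ≈ 0.282 with slerp weights a = sin((1−f)δ)/sin δ ≈ 0.936, b = sin(fδ)/sin δ ≈ 0.456.
p = a·p₁ + b·p₂ ≈ (0.909, -0.131, 0.395); φ = arcsin(p_z) ≈ 23.25°, λ = atan2(p_y, p_x) ≈ -8.18°.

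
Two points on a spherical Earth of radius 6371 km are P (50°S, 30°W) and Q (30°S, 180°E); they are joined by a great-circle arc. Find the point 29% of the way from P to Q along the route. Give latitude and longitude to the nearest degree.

≈ (71°S, 69°W)

Convert each endpoint to a unit vector on the sphere (x = cos φ cos λ, y = cos φ sin λ, z = sin φ).
The central angle between the endpoints is δ = arccos(p₁·p₂) ≈ 1.670 rad (95.7°).
Interpolate at f = 0.29 with slerp weights a = sin((1−f)δ)/sin δ ≈ 0.931, b = sin(fδ)/sin δ ≈ 0.468.
p = a·p₁ + b·p₂ ≈ (0.113, -0.299, -0.947); φ = arcsin(p_z) ≈ -71.33°, λ = atan2(p_y, p_x) ≈ -69.28°.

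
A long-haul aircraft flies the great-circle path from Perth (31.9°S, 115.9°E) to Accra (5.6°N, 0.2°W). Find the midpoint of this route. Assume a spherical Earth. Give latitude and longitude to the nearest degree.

≈ 24°S, 51°E

From cos δ = sin φ₁ sin φ₂ + cos φ₁ cos φ₂ cos Δλ, the central angle is δ ≈ 2.008 rad (115.0°).
Interpolate at f = 1/2 with slerp weights a = sin((1−f)δ)/sin δ ≈ 0.931, b = sin(fδ)/sin δ ≈ 0.931.
p = a·p₁ + b·p₂ ≈ (0.581, 0.708, -0.401); φ = arcsin(p_z) ≈ -23.65°, λ = atan2(p_y, p_x) ≈ 50.60°.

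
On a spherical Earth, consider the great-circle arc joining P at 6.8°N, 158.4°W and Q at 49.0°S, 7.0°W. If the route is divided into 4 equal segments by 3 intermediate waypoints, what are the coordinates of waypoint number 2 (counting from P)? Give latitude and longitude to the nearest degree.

≈ 51°S, 121°W

Write both endpoints as unit vectors p₁, p₂ with components (cos φ cos λ, cos φ sin λ, sin φ).
The central angle between the endpoints is δ = arccos(p₁·p₂) ≈ 2.293 rad (131.4°).
Interpolate at f = 2/4 with slerp weights a = sin((1−f)δ)/sin δ ≈ 1.215, b = sin(fδ)/sin δ ≈ 1.215.
p = a·p₁ + b·p₂ ≈ (-0.331, -0.541, -0.773); φ = arcsin(p_z) ≈ -50.64°, λ = atan2(p_y, p_x) ≈ -121.41°.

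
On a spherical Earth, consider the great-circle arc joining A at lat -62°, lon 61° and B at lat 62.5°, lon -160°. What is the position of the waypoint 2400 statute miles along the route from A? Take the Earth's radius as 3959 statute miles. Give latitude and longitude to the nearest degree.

The haversine formula gives a central angle δ ≈ 2.814 rad (161.2°) between the endpoints. The total great-circle distance is δ·R ≈ 2.814 × 3959 ≈ 11140 mi, so the target fraction is f = 2400/11140 ≈ 0.215.
Interpolate at f ≈ 0.215 with slerp weights a = sin((1−f)δ)/sin δ ≈ 2.498, b = sin(fδ)/sin δ ≈ 1.770.
p = a·p₁ + b·p₂ ≈ (-0.200, 0.746, -0.635); φ = arcsin(p_z) ≈ -39.44°, λ = atan2(p_y, p_x) ≈ 104.98°.

≈ lat -39°, lon 105°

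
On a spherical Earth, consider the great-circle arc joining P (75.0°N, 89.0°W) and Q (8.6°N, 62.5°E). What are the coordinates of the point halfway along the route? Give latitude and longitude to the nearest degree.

≈ (55°N, 53°E)

Write both endpoints as unit vectors p₁, p₂ with components (cos φ cos λ, cos φ sin λ, sin φ).
The central angle between the endpoints is δ = arccos(p₁·p₂) ≈ 1.651 rad (94.6°).
Interpolate at f = 1/2 with slerp weights a = sin((1−f)δ)/sin δ ≈ 0.737, b = sin(fδ)/sin δ ≈ 0.737.
p = a·p₁ + b·p₂ ≈ (0.340, 0.456, 0.823); φ = arcsin(p_z) ≈ 55.34°, λ = atan2(p_y, p_x) ≈ 53.29°.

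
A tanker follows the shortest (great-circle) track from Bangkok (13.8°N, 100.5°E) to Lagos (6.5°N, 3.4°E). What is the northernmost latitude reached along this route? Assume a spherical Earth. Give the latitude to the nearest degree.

≈ 16°N

The great circle lies in the plane with unit normal n̂ = (p₁ × p₂)/|p₁ × p₂|.
Here n̂_z ≈ -0.962; the vertex latitude is φ_max = arccos|n̂_z| ≈ 15.9°.
Check via Clairaut: cos φ_max = |cos φ₁| · sin C = cos(13.8°)·sin(82.0°) ≈ 0.962, again giving ≈ 15.9°.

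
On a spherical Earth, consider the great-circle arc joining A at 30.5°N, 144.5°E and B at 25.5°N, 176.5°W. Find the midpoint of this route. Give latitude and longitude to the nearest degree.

Write both endpoints as unit vectors p₁, p₂ with components (cos φ cos λ, cos φ sin λ, sin φ).
The central angle between the endpoints is δ = arccos(p₁·p₂) ≈ 0.604 rad (34.6°).
Interpolate at f = 1/2 with slerp weights a = sin((1−f)δ)/sin δ ≈ 0.524, b = sin(fδ)/sin δ ≈ 0.524.
p = a·p₁ + b·p₂ ≈ (-0.839, 0.233, 0.491); φ = arcsin(p_z) ≈ 29.42°, λ = atan2(p_y, p_x) ≈ 164.47°.

≈ 29°N, 164°E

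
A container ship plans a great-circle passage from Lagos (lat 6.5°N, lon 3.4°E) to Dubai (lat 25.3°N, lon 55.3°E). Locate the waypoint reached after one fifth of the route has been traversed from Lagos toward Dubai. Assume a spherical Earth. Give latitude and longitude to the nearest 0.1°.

≈ lat 11.2°N, lon 13.0°E

Convert each endpoint to a unit vector on the sphere (x = cos φ cos λ, y = cos φ sin λ, z = sin φ).
The central angle between the endpoints is δ = arccos(p₁·p₂) ≈ 0.924 rad (52.9°).
Interpolate at f = 1/5 with slerp weights a = sin((1−f)δ)/sin δ ≈ 0.844, b = sin(fδ)/sin δ ≈ 0.230.
p = a·p₁ + b·p₂ ≈ (0.956, 0.221, 0.194); φ = arcsin(p_z) ≈ 11.18°, λ = atan2(p_y, p_x) ≈ 13.01°.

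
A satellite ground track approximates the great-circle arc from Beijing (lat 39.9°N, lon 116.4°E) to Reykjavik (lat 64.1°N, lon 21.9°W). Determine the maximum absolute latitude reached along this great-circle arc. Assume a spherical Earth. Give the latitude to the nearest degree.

The great circle lies in the plane with unit normal n̂ = (p₁ × p₂)/|p₁ × p₂|.
Here n̂_z ≈ -0.236; the vertex latitude is φ_max = arccos|n̂_z| ≈ 76.4°.
Check via Clairaut: cos φ_max = |cos φ₁| · sin C = cos(39.9°)·sin(17.9°) ≈ 0.236, again giving ≈ 76.4°.

≈ 76°N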